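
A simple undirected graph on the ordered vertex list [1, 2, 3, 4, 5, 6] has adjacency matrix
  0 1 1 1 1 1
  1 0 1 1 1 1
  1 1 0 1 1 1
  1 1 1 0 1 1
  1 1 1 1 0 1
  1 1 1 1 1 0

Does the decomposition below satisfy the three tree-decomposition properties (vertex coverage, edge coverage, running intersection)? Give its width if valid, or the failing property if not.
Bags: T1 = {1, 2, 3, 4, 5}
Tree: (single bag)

No — vertex 6 appears in no bag.

A tree decomposition must satisfy three properties: every vertex lies in some bag; for every edge, both endpoints lie together in some bag; and for every vertex, the bags containing it form a connected subtree. Here vertex 6 appears in no bag, so the decomposition is invalid.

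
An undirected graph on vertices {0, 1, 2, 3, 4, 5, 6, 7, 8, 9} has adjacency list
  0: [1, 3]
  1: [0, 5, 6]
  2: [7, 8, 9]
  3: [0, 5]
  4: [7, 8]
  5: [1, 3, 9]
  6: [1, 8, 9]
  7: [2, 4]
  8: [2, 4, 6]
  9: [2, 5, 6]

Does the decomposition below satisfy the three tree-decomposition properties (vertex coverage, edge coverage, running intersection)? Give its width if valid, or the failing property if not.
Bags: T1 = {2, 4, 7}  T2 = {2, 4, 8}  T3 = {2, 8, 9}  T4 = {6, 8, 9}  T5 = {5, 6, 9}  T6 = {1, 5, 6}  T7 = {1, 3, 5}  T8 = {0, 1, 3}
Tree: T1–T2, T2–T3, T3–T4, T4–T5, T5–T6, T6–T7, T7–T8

Yes; width 2.

Vertex coverage: the bags together contain {0, 1, 2, 3, 4, 5, 6, 7, 8, 9}, the full vertex set. Edge coverage: each edge of G has both endpoints in at least one bag. Running intersection: for every vertex, the bags containing it form a connected subtree. All three properties hold, so this is a valid tree decomposition of width max|bag| − 1 = 2, and hence tw(G) ≤ 2.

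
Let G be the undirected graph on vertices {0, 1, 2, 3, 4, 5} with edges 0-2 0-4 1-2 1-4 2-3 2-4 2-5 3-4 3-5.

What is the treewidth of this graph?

2

A width-2 tree decomposition is:
Bags: B1 = {1, 2, 4}  B2 = {2, 3, 4}  B3 = {2, 3, 5}  B4 = {0, 2, 4}
Tree: B1–B2, B2–B3, B1–B4
The largest bag has 3 vertices, giving width 2; this decomposition certifies tw(G) ≤ 2. On the other hand G contains the 3-clique {0, 2, 4}. A clique must lie in a single bag of any decomposition, so no decomposition can have width below 2. Hence tw(G) = 2 exactly.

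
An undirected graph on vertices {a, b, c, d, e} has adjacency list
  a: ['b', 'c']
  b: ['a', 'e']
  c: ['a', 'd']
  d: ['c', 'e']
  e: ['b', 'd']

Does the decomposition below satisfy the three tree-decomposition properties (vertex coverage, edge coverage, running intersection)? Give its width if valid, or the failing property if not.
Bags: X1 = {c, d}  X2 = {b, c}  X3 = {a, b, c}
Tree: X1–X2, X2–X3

No — vertex e appears in no bag.

A tree decomposition must satisfy three properties: every vertex lies in some bag; for every edge, both endpoints lie together in some bag; and for every vertex, the bags containing it form a connected subtree. Here vertex e appears in no bag, so the decomposition is invalid.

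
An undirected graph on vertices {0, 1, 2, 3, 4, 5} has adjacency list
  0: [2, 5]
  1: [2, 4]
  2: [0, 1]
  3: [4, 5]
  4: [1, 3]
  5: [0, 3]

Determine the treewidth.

A width-2 tree decomposition is:
Bags: B1 = {0, 1, 2}  B2 = {0, 1, 5}  B3 = {1, 3, 5}  B4 = {1, 3, 4}
Tree: B1–B2, B2–B3, B3–B4
Each bag holds 3 vertices, so the decomposition has width 2, which upper-bounds the treewidth. The edges 1–2–0–5–3–4–1 form a cycle, so G is not a tree and its treewidth is at least 2. The upper and lower bounds meet at 2, so that is the treewidth.

2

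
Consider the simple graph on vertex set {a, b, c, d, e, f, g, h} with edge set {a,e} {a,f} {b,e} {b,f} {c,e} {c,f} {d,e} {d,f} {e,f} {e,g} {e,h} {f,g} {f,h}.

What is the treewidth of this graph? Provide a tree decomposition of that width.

Treewidth 2.
Bags: B1 = {e, f, g}  B2 = {e, f, h}  B3 = {b, e, f}  B4 = {d, e, f}  B5 = {c, e, f}  B6 = {a, e, f}
Tree: B1–B2, B1–B3, B1–B4, B3–B5, B5–B6

Each bag holds 3 vertices, so the decomposition has width 2, which upper-bounds the treewidth. Conversely, {d, e, f} is a clique of size 3, and the vertices of any clique must share a bag in every tree decomposition; so some bag has ≥ 3 vertices and tw(G) ≥ 2. Combining the bounds, tw(G) = 2.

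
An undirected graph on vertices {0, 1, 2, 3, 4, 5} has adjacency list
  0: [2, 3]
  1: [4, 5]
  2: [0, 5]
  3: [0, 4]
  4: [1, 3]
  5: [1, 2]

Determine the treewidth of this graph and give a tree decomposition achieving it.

The largest bag has 3 vertices, giving width 2; this decomposition certifies tw(G) ≤ 2. Since 3–4–1–5–2–0–3 is a cycle in G, G is not acyclic. Forests are exactly the graphs of treewidth ≤ 1, so tw(G) ≥ 2. Combining the bounds, tw(G) = 2.

Treewidth 2.
One such decomposition:
Bags: B1 = {1, 3, 4}  B2 = {1, 3, 5}  B3 = {2, 3, 5}  B4 = {0, 2, 3}
Tree: B1–B2, B2–B3, B3–B4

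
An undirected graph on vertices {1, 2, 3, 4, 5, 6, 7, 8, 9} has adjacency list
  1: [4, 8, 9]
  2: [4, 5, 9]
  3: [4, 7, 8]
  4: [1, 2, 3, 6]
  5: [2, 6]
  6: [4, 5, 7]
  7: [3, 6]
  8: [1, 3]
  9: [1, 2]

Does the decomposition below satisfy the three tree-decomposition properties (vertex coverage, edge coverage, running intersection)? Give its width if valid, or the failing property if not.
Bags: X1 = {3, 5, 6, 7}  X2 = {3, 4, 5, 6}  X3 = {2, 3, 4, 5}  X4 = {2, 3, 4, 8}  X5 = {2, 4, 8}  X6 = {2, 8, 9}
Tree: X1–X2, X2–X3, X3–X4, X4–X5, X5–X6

A tree decomposition must satisfy three properties: every vertex lies in some bag; for every edge, both endpoints lie together in some bag; and for every vertex, the bags containing it form a connected subtree. Here vertex 1 appears in no bag, so the decomposition is invalid.

No — vertex 1 appears in no bag.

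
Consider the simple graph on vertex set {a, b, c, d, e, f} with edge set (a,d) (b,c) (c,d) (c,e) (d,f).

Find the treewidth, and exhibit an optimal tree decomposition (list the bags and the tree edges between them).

The largest bag has 2 vertices, giving width 1; this decomposition certifies tw(G) ≤ 1. Since G has at least one edge (e.g. d–c), it is not an edgeless graph, so tw(G) ≥ 1. Combining the bounds, tw(G) = 1.

Treewidth 1.
Bags: B1 = {c, d}  B2 = {d, f}  B3 = {c, e}  B4 = {b, c}  B5 = {a, d}
Tree: B1–B2, B1–B3, B3–B4, B2–B5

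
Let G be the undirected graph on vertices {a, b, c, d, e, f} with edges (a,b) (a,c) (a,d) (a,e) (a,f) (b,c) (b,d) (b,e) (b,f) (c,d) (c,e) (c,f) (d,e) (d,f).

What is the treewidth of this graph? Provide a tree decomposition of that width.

Every bag has size at most 5, so the width is 5 − 1 = 4 and tw(G) ≤ 4. Conversely, {a, b, c, d, e} is a clique of size 5, and the vertices of any clique must share a bag in every tree decomposition; so some bag has ≥ 5 vertices and tw(G) ≥ 4. Therefore the treewidth is 4.

Treewidth 4.
Bags: B1 = {a, b, c, d, e}  B2 = {a, b, c, d, f}
Tree: B1–B2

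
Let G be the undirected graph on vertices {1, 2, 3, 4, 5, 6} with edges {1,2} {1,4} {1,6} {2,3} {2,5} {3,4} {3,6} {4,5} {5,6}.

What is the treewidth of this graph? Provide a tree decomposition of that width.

Treewidth 3.
One optimal decomposition is:
Bags: B1 = {1, 3, 5, 6}  B2 = {1, 2, 3, 5}  B3 = {1, 3, 4, 5}
Tree: B1–B2, B2–B3

Every bag has size at most 4, so the width is 4 − 1 = 3 and tw(G) ≤ 3. For the lower bound: the 4 vertex sets {5,6}, {1,2}, {3}, {4} are disjoint, each induces a connected subgraph, and every pair is joined by at least one edge of G. Contracting each set to a single vertex therefore yields K_{4} as a minor, and since treewidth is minor-monotone, tw(G) ≥ tw(K_{4}) = 3. Hence tw(G) = 3 exactly.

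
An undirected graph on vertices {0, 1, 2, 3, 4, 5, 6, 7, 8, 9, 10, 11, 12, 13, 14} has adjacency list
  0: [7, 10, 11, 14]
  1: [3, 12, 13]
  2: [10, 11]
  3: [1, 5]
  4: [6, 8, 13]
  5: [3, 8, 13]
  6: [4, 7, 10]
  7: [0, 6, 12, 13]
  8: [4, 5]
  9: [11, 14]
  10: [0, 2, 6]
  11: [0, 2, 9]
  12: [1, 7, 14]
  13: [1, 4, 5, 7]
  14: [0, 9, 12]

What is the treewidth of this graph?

A width-3 tree decomposition is:
Bags: B1 = {3, 4, 5, 8}  B2 = {3, 4, 5, 13}  B3 = {1, 3, 4, 13}  B4 = {1, 4, 6, 13}  B5 = {1, 6, 7, 13}  B6 = {1, 6, 7, 12}  B7 = {6, 7, 10, 12}  B8 = {0, 7, 10, 12}  B9 = {0, 10, 12, 14}  B10 = {0, 2, 10, 14}  B11 = {0, 2, 11, 14}  B12 = {2, 9, 11, 14}
Tree: B1–B2, B2–B3, B3–B4, B4–B5, B5–B6, B6–B7, B7–B8, B8–B9, B9–B10, B10–B11, B11–B12
Each bag holds 4 vertices, so the decomposition has width 3, which upper-bounds the treewidth. For the lower bound: the 4 vertex sets {3,5,8}, {4}, {13}, {1,6,7,12} are disjoint, each induces a connected subgraph, and every pair is joined by at least one edge of G. Contracting each set to a single vertex therefore yields K_{4} as a minor, and since treewidth is minor-monotone, tw(G) ≥ tw(K_{4}) = 3. Therefore the treewidth is 3.

3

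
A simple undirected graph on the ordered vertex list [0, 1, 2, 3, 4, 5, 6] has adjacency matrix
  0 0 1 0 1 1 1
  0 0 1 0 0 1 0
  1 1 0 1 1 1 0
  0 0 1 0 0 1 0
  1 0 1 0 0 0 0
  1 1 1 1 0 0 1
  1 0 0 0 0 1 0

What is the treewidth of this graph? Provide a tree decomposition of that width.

Treewidth 2.
One optimal decomposition is:
Bags: B1 = {0, 2, 5}  B2 = {0, 5, 6}  B3 = {1, 2, 5}  B4 = {2, 3, 5}  B5 = {0, 2, 4}
Tree: B1–B2, B1–B3, B3–B4, B1–B5

Every bag has size at most 3, so the width is 3 − 1 = 2 and tw(G) ≤ 2. Conversely, {0, 2, 4} is a clique of size 3, and the vertices of any clique must share a bag in every tree decomposition; so some bag has ≥ 3 vertices and tw(G) ≥ 2. The upper and lower bounds meet at 2, so that is the treewidth.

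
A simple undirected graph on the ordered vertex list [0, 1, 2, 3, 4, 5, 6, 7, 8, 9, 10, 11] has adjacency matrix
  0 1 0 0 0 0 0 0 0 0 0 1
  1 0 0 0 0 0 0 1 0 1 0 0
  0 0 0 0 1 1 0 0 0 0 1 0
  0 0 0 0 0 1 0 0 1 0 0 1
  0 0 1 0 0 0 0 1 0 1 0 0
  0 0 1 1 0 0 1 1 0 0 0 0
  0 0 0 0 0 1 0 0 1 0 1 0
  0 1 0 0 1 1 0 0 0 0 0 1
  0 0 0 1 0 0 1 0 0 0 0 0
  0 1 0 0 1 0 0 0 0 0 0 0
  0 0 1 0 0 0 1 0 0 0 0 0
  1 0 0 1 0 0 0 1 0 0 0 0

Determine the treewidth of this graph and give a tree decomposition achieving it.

Every bag has size at most 4, so the width is 4 − 1 = 3 and tw(G) ≤ 3. For the lower bound: the 4 vertex sets {6,8,10}, {3}, {5}, {2,4,7,11} are disjoint, each induces a connected subgraph, and every pair is joined by at least one edge of G. Contracting each set to a single vertex therefore yields K_{4} as a minor, and since treewidth is minor-monotone, tw(G) ≥ tw(K_{4}) = 3. Combining the bounds, tw(G) = 3.

Treewidth 3.
Bags: B1 = {3, 6, 8, 10}  B2 = {3, 5, 6, 10}  B3 = {2, 3, 5, 10}  B4 = {2, 3, 5, 11}  B5 = {2, 5, 7, 11}  B6 = {2, 4, 7, 11}  B7 = {0, 4, 7, 11}  B8 = {0, 1, 4, 7}  B9 = {0, 1, 4, 9}
Tree: B1–B2, B2–B3, B3–B4, B4–B5, B5–B6, B6–B7, B7–B8, B8–B9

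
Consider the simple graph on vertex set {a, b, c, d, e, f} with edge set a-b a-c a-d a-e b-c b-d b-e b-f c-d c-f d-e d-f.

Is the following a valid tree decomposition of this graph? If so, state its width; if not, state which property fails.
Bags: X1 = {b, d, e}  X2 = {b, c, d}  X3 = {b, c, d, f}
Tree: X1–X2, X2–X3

No — vertex a appears in no bag.

A tree decomposition must satisfy three properties: every vertex lies in some bag; for every edge, both endpoints lie together in some bag; and for every vertex, the bags containing it form a connected subtree. Here vertex a appears in no bag, so the decomposition is invalid.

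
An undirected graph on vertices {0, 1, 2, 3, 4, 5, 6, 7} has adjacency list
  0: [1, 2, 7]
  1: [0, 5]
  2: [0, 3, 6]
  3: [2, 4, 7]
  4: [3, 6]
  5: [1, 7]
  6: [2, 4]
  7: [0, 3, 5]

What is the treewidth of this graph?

2

A width-2 tree decomposition is:
Bags: B1 = {1, 5, 7}  B2 = {0, 1, 7}  B3 = {0, 3, 7}  B4 = {0, 2, 3}  B5 = {2, 3, 4}  B6 = {2, 4, 6}
Tree: B1–B2, B2–B3, B3–B4, B4–B5, B5–B6
The largest bag has 3 vertices, giving width 2; this decomposition certifies tw(G) ≤ 2. For the lower bound, G contains the cycle 5–1–0–7–5, so G is not a forest; only forests have treewidth ≤ 1, hence tw(G) ≥ 2. Therefore the treewidth is 2.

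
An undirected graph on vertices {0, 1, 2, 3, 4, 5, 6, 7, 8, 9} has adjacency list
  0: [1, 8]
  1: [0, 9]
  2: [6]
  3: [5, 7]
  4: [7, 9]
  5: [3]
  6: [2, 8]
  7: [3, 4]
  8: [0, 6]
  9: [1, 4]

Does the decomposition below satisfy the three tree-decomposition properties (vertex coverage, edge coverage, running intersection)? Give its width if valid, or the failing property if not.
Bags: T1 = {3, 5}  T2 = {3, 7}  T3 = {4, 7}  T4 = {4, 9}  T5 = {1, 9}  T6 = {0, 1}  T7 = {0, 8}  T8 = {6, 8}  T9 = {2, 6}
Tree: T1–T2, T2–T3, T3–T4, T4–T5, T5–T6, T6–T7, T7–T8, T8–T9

Vertex coverage: the bags together contain {0, 1, 2, 3, 4, 5, 6, 7, 8, 9}, the full vertex set. Edge coverage: each edge of G has both endpoints in at least one bag. Running intersection: for every vertex, the bags containing it form a connected subtree. All three properties hold, so this is a valid tree decomposition of width max|bag| − 1 = 1, and hence tw(G) ≤ 1.

Yes; width 1.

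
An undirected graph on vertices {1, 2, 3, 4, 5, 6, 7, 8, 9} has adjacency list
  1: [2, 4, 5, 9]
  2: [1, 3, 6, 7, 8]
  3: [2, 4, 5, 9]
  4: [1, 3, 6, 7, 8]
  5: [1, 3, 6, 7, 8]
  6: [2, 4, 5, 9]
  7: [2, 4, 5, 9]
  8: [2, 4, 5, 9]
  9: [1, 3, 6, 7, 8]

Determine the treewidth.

4

A width-4 tree decomposition is:
Bags: B1 = {2, 4, 5, 8, 9}  B2 = {2, 3, 4, 5, 9}  B3 = {1, 2, 4, 5, 9}  B4 = {2, 4, 5, 6, 9}  B5 = {2, 4, 5, 7, 9}
Tree: B1–B2, B2–B3, B3–B4, B4–B5
Each bag holds 5 vertices, so the decomposition has width 4, which upper-bounds the treewidth. For the lower bound: the 5 vertex sets {5,8}, {3,9}, {1,2}, {4}, {6} are disjoint, each induces a connected subgraph, and every pair is joined by at least one edge of G. Contracting each set to a single vertex therefore yields K_{5} as a minor, and since treewidth is minor-monotone, tw(G) ≥ tw(K_{5}) = 4. Therefore the treewidth is 4.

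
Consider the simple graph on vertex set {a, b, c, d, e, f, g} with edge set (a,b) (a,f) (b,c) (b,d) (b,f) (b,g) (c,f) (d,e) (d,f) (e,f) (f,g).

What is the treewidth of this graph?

2

A width-2 tree decomposition is:
Bags: B1 = {d, e, f}  B2 = {b, d, f}  B3 = {b, c, f}  B4 = {a, b, f}  B5 = {b, f, g}
Tree: B1–B2, B2–B3, B3–B4, B2–B5
The largest bag has 3 vertices, giving width 2; this decomposition certifies tw(G) ≤ 2. For the lower bound, the 3 vertices {d, e, f} are pairwise adjacent, and any tree decomposition puts a clique entirely inside one bag — forcing width ≥ 2. The upper and lower bounds meet at 2, so that is the treewidth.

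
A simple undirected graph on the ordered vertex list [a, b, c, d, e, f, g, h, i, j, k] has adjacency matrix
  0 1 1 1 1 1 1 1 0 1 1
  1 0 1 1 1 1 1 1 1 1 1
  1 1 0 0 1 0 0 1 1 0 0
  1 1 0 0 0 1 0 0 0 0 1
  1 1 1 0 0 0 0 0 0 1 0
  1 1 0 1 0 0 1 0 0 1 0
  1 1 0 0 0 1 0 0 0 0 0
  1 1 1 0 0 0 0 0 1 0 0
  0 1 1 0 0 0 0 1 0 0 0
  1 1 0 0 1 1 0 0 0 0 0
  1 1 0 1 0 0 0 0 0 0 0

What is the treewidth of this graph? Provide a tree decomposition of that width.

Treewidth 3.
One optimal decomposition is:
Bags: B1 = {a, b, f, j}  B2 = {a, b, e, j}  B3 = {a, b, c, e}  B4 = {a, b, c, h}  B5 = {a, b, d, f}  B6 = {a, b, d, k}  B7 = {b, c, h, i}  B8 = {a, b, f, g}
Tree: B1–B2, B2–B3, B3–B4, B1–B5, B5–B6, B4–B7, B5–B8

The largest bag has 4 vertices, giving width 3; this decomposition certifies tw(G) ≤ 3. For the lower bound, the 4 vertices {a, b, d, f} are pairwise adjacent, and any tree decomposition puts a clique entirely inside one bag — forcing width ≥ 3. Combining the bounds, tw(G) = 3.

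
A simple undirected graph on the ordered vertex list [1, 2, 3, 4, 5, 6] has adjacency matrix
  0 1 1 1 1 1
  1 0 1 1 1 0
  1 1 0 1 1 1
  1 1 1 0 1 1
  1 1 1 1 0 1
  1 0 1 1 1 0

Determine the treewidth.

4

A width-4 tree decomposition is:
Bags: B1 = {1, 2, 3, 4, 5}  B2 = {1, 3, 4, 5, 6}
Tree: B1–B2
Every bag has size at most 5, so the width is 5 − 1 = 4 and tw(G) ≤ 4. For the lower bound, the 5 vertices {1, 2, 3, 4, 5} are pairwise adjacent, and any tree decomposition puts a clique entirely inside one bag — forcing width ≥ 4. Hence tw(G) = 4 exactly.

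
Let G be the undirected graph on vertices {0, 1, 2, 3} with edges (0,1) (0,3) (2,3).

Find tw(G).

A width-1 tree decomposition is:
Bags: B1 = {2, 3}  B2 = {0, 3}  B3 = {0, 1}
Tree: B1–B2, B2–B3
Every bag has size at most 2, so the width is 2 − 1 = 1 and tw(G) ≤ 1. Since G has at least one edge (e.g. 2–3), it is not an edgeless graph, so tw(G) ≥ 1. The upper and lower bounds meet at 1, so that is the treewidth.

1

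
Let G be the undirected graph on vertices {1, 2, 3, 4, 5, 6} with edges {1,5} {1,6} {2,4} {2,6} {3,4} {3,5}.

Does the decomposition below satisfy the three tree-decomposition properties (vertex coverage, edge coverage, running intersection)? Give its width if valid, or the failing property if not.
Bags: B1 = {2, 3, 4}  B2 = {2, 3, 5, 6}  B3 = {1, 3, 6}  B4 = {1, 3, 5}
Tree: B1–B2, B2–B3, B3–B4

No — bags containing vertex 5 are not connected in the tree.

A tree decomposition must satisfy three properties: every vertex lies in some bag; for every edge, both endpoints lie together in some bag; and for every vertex, the bags containing it form a connected subtree. Here bags containing vertex 5 are not connected in the tree, so the decomposition is invalid.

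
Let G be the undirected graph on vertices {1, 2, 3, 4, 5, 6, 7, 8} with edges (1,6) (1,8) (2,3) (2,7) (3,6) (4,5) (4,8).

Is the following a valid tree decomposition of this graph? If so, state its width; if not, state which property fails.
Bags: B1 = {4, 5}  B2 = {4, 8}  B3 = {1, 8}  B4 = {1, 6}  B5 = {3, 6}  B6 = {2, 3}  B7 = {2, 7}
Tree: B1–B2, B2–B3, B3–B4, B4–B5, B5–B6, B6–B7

Yes; width 1.

Checking the three conditions: (i) the bags cover all of {1, 2, 3, 4, 5, 6, 7, 8}; (ii) for each edge, some bag contains both endpoints; (iii) the bags containing any fixed vertex form a subtree. All hold, so the decomposition is valid with width 2 − 1 = 1.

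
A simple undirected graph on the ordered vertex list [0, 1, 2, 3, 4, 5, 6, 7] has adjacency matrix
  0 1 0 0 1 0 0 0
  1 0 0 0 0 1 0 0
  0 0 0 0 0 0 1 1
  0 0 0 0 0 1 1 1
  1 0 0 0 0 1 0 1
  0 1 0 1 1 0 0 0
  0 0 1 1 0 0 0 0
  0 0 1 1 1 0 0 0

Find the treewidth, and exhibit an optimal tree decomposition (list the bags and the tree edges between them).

Treewidth 2.
One optimal decomposition is:
Bags: B1 = {0, 1, 4}  B2 = {1, 4, 5}  B3 = {4, 5, 7}  B4 = {3, 5, 7}  B5 = {2, 3, 7}  B6 = {2, 3, 6}
Tree: B1–B2, B2–B3, B3–B4, B4–B5, B5–B6

Each bag holds 3 vertices, so the decomposition has width 2, which upper-bounds the treewidth. For the lower bound, G contains the cycle 0–1–5–4–0, so G is not a forest; only forests have treewidth ≤ 1, hence tw(G) ≥ 2. Combining the bounds, tw(G) = 2.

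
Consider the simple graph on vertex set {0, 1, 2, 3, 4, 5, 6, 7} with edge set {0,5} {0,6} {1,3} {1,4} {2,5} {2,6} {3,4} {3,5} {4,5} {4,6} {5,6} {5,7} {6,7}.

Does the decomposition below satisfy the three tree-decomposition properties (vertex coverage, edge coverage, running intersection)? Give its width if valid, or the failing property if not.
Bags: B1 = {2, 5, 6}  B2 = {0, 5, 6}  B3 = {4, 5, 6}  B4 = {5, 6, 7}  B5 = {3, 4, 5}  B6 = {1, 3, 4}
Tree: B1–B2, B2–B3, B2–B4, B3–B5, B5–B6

Yes; width 2.

Checking the three conditions: (i) the bags cover all of {0, 1, 2, 3, 4, 5, 6, 7}; (ii) for each edge, some bag contains both endpoints; (iii) the bags containing any fixed vertex form a subtree. All hold, so the decomposition is valid with width 3 − 1 = 2.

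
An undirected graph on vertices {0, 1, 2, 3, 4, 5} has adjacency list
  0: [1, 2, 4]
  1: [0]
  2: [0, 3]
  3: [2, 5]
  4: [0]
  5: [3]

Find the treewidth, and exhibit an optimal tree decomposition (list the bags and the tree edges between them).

Treewidth 1.
Bags: B1 = {0, 2}  B2 = {2, 3}  B3 = {0, 1}  B4 = {0, 4}  B5 = {3, 5}
Tree: B1–B2, B1–B3, B3–B4, B2–B5

Every bag has size at most 2, so the width is 2 − 1 = 1 and tw(G) ≤ 1. G has an edge, so its treewidth is at least 1. Hence tw(G) = 1 exactly.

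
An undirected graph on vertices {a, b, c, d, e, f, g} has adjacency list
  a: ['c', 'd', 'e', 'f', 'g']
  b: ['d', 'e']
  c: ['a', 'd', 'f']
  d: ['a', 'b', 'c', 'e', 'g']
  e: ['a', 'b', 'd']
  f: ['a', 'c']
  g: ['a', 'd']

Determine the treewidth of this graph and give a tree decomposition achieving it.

Each bag holds 3 vertices, so the decomposition has width 2, which upper-bounds the treewidth. On the other hand G contains the 3-clique {a, d, g}. A clique must lie in a single bag of any decomposition, so no decomposition can have width below 2. Hence tw(G) = 2 exactly.

Treewidth 2.
Bags: B1 = {a, d, e}  B2 = {b, d, e}  B3 = {a, c, d}  B4 = {a, d, g}  B5 = {a, c, f}
Tree: B1–B2, B1–B3, B3–B4, B3–B5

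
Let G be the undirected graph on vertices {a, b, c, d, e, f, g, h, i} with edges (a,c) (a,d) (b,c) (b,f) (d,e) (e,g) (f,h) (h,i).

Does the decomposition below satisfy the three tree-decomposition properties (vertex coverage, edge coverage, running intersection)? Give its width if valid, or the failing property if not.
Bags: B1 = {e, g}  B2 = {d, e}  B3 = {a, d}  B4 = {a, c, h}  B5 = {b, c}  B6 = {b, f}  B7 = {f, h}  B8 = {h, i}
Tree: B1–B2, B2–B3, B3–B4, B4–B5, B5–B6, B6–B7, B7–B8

A tree decomposition must satisfy three properties: every vertex lies in some bag; for every edge, both endpoints lie together in some bag; and for every vertex, the bags containing it form a connected subtree. Here bags containing vertex h are not connected in the tree, so the decomposition is invalid.

No — bags containing vertex h are not connected in the tree.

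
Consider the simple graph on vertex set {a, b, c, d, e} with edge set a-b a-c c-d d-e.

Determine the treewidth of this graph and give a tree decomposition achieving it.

Every bag has size at most 2, so the width is 2 − 1 = 1 and tw(G) ≤ 1. Any graph with an edge has treewidth ≥ 1, and G has the edge c–a. Hence tw(G) = 1 exactly.

Treewidth 1.
Bags: B1 = {a, c}  B2 = {a, b}  B3 = {c, d}  B4 = {d, e}
Tree: B1–B2, B1–B3, B3–B4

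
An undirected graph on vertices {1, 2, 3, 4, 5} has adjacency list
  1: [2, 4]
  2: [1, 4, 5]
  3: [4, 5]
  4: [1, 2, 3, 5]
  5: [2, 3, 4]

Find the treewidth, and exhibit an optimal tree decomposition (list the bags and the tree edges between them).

Treewidth 2.
Bags: B1 = {2, 4, 5}  B2 = {1, 2, 4}  B3 = {3, 4, 5}
Tree: B1–B2, B1–B3

Each bag holds 3 vertices, so the decomposition has width 2, which upper-bounds the treewidth. On the other hand G contains the 3-clique {1, 2, 4}. A clique must lie in a single bag of any decomposition, so no decomposition can have width below 2. Hence tw(G) = 2 exactly.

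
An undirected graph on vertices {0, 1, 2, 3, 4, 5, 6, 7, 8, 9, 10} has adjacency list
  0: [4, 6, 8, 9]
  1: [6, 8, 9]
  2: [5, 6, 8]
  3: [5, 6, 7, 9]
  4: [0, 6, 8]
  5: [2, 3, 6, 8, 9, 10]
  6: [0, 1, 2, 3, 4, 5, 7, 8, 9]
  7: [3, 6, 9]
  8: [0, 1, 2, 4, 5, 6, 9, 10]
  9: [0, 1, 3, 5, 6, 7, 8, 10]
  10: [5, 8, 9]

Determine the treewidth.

3

A width-3 tree decomposition is:
Bags: B1 = {1, 6, 8, 9}  B2 = {5, 6, 8, 9}  B3 = {0, 6, 8, 9}  B4 = {0, 4, 6, 8}  B5 = {2, 5, 6, 8}  B6 = {3, 5, 6, 9}  B7 = {5, 8, 9, 10}  B8 = {3, 6, 7, 9}
Tree: B1–B2, B2–B3, B3–B4, B2–B5, B2–B6, B2–B7, B6–B8
Every bag has size at most 4, so the width is 4 − 1 = 3 and tw(G) ≤ 3. On the other hand G contains the 4-clique {5, 8, 9, 10}. A clique must lie in a single bag of any decomposition, so no decomposition can have width below 3. Therefore the treewidth is 3.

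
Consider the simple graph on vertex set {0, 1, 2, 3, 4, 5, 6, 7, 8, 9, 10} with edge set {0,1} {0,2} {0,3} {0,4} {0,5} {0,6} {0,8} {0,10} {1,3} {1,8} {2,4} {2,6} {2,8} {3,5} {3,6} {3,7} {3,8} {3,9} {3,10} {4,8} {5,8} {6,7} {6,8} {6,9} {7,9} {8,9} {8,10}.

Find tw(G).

3

A width-3 tree decomposition is:
Bags: B1 = {0, 3, 5, 8}  B2 = {0, 3, 8, 10}  B3 = {0, 3, 6, 8}  B4 = {0, 1, 3, 8}  B5 = {0, 2, 6, 8}  B6 = {3, 6, 8, 9}  B7 = {3, 6, 7, 9}  B8 = {0, 2, 4, 8}
Tree: B1–B2, B1–B3, B2–B4, B3–B5, B3–B6, B6–B7, B5–B8
The largest bag has 4 vertices, giving width 3; this decomposition certifies tw(G) ≤ 3. On the other hand G contains the 4-clique {0, 2, 4, 8}. A clique must lie in a single bag of any decomposition, so no decomposition can have width below 3. Combining the bounds, tw(G) = 3.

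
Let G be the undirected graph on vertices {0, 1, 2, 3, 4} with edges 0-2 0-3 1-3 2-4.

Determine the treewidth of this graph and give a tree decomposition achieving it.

Treewidth 1.
One optimal decomposition is:
Bags: B1 = {0, 3}  B2 = {0, 2}  B3 = {1, 3}  B4 = {2, 4}
Tree: B1–B2, B1–B3, B2–B4

Every bag has size at most 2, so the width is 2 − 1 = 1 and tw(G) ≤ 1. Since G has at least one edge (e.g. 3–0), it is not an edgeless graph, so tw(G) ≥ 1. The upper and lower bounds meet at 1, so that is the treewidth.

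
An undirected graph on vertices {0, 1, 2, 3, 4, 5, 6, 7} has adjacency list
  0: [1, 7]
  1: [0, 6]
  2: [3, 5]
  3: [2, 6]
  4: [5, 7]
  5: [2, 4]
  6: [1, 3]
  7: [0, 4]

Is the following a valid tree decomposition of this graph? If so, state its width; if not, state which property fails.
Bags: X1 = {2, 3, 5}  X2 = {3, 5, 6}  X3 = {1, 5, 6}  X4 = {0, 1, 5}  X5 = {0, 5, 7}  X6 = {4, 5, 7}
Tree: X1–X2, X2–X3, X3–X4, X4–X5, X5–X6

Every vertex of G appears in some bag (union = {0, 1, 2, 3, 4, 5, 6, 7}); every edge is covered by a bag; and for each vertex v the set of bags containing v is connected in the bag tree. The decomposition is therefore valid. The largest bag has 3 vertices, so the width is 2.

Yes; width 2.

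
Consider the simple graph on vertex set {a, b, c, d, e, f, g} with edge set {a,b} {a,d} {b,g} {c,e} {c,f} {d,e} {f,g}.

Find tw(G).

A width-2 tree decomposition is:
Bags: B1 = {c, d, e}  B2 = {c, d, f}  B3 = {d, f, g}  B4 = {b, d, g}  B5 = {a, b, d}
Tree: B1–B2, B2–B3, B3–B4, B4–B5
Every bag has size at most 3, so the width is 3 − 1 = 2 and tw(G) ≤ 2. Since d–e–c–f–g–b–a–d is a cycle in G, G is not acyclic. Forests are exactly the graphs of treewidth ≤ 1, so tw(G) ≥ 2. Combining the bounds, tw(G) = 2.

2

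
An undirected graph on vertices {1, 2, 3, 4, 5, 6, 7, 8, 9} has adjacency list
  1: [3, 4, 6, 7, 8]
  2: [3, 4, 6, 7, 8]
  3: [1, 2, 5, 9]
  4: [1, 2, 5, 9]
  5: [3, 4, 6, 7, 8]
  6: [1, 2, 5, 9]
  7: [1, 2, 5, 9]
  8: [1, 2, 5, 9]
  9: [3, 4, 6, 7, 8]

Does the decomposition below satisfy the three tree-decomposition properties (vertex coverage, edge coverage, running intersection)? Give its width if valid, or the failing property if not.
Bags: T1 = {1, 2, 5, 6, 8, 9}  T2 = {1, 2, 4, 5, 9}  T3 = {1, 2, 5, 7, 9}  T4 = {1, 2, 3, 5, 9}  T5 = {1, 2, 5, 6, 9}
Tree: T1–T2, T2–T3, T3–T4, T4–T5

No — bags containing vertex 6 are not connected in the tree.

A tree decomposition must satisfy three properties: every vertex lies in some bag; for every edge, both endpoints lie together in some bag; and for every vertex, the bags containing it form a connected subtree. Here bags containing vertex 6 are not connected in the tree, so the decomposition is invalid.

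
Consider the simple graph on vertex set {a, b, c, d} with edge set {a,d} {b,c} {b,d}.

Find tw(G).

A width-1 tree decomposition is:
Bags: B1 = {b, d}  B2 = {a, d}  B3 = {b, c}
Tree: B1–B2, B1–B3
Every bag has size at most 2, so the width is 2 − 1 = 1 and tw(G) ≤ 1. Any graph with an edge has treewidth ≥ 1, and G has the edge b–d. The upper and lower bounds meet at 1, so that is the treewidth.

1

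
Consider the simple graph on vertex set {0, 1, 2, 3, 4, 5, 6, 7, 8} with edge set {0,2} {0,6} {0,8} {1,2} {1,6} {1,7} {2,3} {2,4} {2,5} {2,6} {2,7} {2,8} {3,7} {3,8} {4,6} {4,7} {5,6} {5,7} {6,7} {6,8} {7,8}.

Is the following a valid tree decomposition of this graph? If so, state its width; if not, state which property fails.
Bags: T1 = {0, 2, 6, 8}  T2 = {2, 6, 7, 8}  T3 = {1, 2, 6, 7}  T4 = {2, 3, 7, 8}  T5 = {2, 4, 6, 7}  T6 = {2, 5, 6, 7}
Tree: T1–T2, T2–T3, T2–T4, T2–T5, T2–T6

Yes; width 3.

Vertex coverage: the bags together contain {0, 1, 2, 3, 4, 5, 6, 7, 8}, the full vertex set. Edge coverage: each edge of G has both endpoints in at least one bag. Running intersection: for every vertex, the bags containing it form a connected subtree. All three properties hold, so this is a valid tree decomposition of width max|bag| − 1 = 3, and hence tw(G) ≤ 3.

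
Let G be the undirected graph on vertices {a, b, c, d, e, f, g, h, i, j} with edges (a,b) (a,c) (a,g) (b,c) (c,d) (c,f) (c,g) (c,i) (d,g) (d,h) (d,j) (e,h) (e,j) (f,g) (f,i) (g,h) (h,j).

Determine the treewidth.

A width-2 tree decomposition is:
Bags: B1 = {d, g, h}  B2 = {c, d, g}  B3 = {d, h, j}  B4 = {a, c, g}  B5 = {c, f, g}  B6 = {c, f, i}  B7 = {e, h, j}  B8 = {a, b, c}
Tree: B1–B2, B1–B3, B2–B4, B2–B5, B5–B6, B3–B7, B4–B8
Each bag holds 3 vertices, so the decomposition has width 2, which upper-bounds the treewidth. Conversely, {d, h, j} is a clique of size 3, and the vertices of any clique must share a bag in every tree decomposition; so some bag has ≥ 3 vertices and tw(G) ≥ 2. Combining the bounds, tw(G) = 2.

2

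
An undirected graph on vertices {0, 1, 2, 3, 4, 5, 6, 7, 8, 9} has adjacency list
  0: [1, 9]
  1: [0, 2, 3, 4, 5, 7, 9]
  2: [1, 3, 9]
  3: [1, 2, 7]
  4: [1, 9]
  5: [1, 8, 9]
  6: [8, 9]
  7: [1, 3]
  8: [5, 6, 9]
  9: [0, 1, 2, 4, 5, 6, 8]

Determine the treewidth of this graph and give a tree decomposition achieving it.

Every bag has size at most 3, so the width is 3 − 1 = 2 and tw(G) ≤ 2. Conversely, {5, 8, 9} is a clique of size 3, and the vertices of any clique must share a bag in every tree decomposition; so some bag has ≥ 3 vertices and tw(G) ≥ 2. Therefore the treewidth is 2.

Treewidth 2.
One such decomposition:
Bags: B1 = {0, 1, 9}  B2 = {1, 2, 9}  B3 = {1, 2, 3}  B4 = {1, 5, 9}  B5 = {5, 8, 9}  B6 = {1, 3, 7}  B7 = {6, 8, 9}  B8 = {1, 4, 9}
Tree: B1–B2, B2–B3, B2–B4, B4–B5, B3–B6, B5–B7, B1–B8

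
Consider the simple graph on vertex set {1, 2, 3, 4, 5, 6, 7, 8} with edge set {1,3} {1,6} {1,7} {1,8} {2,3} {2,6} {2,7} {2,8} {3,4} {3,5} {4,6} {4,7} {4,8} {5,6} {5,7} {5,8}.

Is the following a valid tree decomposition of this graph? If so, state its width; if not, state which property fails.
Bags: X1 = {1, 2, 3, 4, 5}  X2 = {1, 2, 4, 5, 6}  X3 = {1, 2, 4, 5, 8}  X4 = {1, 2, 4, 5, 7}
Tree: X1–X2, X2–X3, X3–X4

Yes; width 4.

Vertex coverage: the bags together contain {1, 2, 3, 4, 5, 6, 7, 8}, the full vertex set. Edge coverage: each edge of G has both endpoints in at least one bag. Running intersection: for every vertex, the bags containing it form a connected subtree. All three properties hold, so this is a valid tree decomposition of width max|bag| − 1 = 4, and hence tw(G) ≤ 4.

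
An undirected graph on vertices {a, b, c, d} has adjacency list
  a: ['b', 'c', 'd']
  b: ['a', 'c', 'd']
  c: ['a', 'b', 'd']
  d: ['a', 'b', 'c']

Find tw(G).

A width-3 tree decomposition is:
Bags: B1 = {a, b, c, d}
Tree: (single bag)
With just one bag of size 4, the width is 4 − 1 = 3, so tw(G) ≤ 3. For the lower bound, the 4 vertices {a, b, c, d} are pairwise adjacent, and any tree decomposition puts a clique entirely inside one bag — forcing width ≥ 3. Combining the bounds, tw(G) = 3.

3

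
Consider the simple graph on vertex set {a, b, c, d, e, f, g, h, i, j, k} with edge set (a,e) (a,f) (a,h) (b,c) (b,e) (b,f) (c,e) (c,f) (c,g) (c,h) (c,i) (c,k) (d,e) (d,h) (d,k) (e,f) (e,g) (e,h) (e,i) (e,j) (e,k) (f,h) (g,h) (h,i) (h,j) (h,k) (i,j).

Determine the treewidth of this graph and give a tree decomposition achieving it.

Every bag has size at most 4, so the width is 4 − 1 = 3 and tw(G) ≤ 3. Conversely, {d, e, h, k} is a clique of size 4, and the vertices of any clique must share a bag in every tree decomposition; so some bag has ≥ 4 vertices and tw(G) ≥ 3. Hence tw(G) = 3 exactly.

Treewidth 3.
One optimal decomposition is:
Bags: B1 = {c, e, h, i}  B2 = {c, e, f, h}  B3 = {c, e, g, h}  B4 = {c, e, h, k}  B5 = {d, e, h, k}  B6 = {b, c, e, f}  B7 = {e, h, i, j}  B8 = {a, e, f, h}
Tree: B1–B2, B1–B3, B2–B4, B4–B5, B2–B6, B1–B7, B2–B8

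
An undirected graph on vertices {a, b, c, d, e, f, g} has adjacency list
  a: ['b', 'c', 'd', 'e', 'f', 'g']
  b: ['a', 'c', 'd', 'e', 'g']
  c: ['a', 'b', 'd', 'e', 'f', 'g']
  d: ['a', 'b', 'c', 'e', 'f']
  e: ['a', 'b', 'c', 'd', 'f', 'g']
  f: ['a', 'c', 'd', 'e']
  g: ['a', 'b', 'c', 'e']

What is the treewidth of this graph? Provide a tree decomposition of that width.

Treewidth 4.
One optimal decomposition is:
Bags: B1 = {a, b, c, d, e}  B2 = {a, b, c, e, g}  B3 = {a, c, d, e, f}
Tree: B1–B2, B1–B3

The largest bag has 5 vertices, giving width 4; this decomposition certifies tw(G) ≤ 4. On the other hand G contains the 5-clique {a, c, d, e, f}. A clique must lie in a single bag of any decomposition, so no decomposition can have width below 4. Hence tw(G) = 4 exactly.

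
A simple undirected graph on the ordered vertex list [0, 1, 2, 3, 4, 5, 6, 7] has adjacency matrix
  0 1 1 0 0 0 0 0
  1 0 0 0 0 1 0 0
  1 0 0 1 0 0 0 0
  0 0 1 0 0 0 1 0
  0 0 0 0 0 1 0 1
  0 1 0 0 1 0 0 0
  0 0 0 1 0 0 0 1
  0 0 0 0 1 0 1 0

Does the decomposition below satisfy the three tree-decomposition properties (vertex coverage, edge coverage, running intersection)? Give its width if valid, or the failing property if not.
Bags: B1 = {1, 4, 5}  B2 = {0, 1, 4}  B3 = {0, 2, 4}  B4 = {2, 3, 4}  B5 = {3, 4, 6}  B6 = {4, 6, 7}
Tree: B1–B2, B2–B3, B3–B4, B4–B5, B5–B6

Every vertex of G appears in some bag (union = {0, 1, 2, 3, 4, 5, 6, 7}); every edge is covered by a bag; and for each vertex v the set of bags containing v is connected in the bag tree. The decomposition is therefore valid. The largest bag has 3 vertices, so the width is 2.

Yes; width 2.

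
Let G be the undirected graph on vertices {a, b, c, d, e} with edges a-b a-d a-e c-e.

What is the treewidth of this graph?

1

A width-1 tree decomposition is:
Bags: B1 = {a, e}  B2 = {a, d}  B3 = {c, e}  B4 = {a, b}
Tree: B1–B2, B1–B3, B1–B4
Each bag holds 2 vertices, so the decomposition has width 1, which upper-bounds the treewidth. G has an edge, so its treewidth is at least 1. Therefore the treewidth is 1.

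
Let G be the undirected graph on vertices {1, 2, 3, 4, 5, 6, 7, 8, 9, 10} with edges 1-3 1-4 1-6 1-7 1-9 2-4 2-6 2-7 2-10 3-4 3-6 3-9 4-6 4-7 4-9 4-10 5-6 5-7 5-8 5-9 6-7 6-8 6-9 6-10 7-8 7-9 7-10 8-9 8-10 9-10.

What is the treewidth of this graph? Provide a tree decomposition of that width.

Every bag has size at most 5, so the width is 5 − 1 = 4 and tw(G) ≤ 4. On the other hand G contains the 5-clique {1, 3, 4, 6, 9}. A clique must lie in a single bag of any decomposition, so no decomposition can have width below 4. Combining the bounds, tw(G) = 4.

Treewidth 4.
One optimal decomposition is:
Bags: B1 = {2, 4, 6, 7, 10}  B2 = {4, 6, 7, 9, 10}  B3 = {1, 4, 6, 7, 9}  B4 = {6, 7, 8, 9, 10}  B5 = {1, 3, 4, 6, 9}  B6 = {5, 6, 7, 8, 9}
Tree: B1–B2, B2–B3, B2–B4, B3–B5, B4–B6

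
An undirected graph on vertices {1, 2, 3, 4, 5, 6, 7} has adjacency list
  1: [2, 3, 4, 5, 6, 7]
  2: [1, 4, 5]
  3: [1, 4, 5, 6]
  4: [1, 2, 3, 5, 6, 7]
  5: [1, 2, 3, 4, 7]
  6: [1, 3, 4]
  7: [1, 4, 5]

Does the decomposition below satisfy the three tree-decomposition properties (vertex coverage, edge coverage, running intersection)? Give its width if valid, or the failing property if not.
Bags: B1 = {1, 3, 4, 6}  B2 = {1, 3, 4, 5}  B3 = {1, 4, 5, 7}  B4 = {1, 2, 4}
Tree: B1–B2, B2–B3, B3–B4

No — edge (5,2) lies in no bag.

A tree decomposition must satisfy three properties: every vertex lies in some bag; for every edge, both endpoints lie together in some bag; and for every vertex, the bags containing it form a connected subtree. Here edge (5,2) lies in no bag, so the decomposition is invalid.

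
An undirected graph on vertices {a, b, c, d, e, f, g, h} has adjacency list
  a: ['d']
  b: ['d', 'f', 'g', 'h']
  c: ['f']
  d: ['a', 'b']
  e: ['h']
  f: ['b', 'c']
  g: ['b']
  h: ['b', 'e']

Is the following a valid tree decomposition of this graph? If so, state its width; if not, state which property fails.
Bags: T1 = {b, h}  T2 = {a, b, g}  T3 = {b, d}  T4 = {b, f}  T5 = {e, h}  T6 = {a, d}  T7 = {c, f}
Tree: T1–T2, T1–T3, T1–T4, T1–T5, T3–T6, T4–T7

A tree decomposition must satisfy three properties: every vertex lies in some bag; for every edge, both endpoints lie together in some bag; and for every vertex, the bags containing it form a connected subtree. Here bags containing vertex a are not connected in the tree, so the decomposition is invalid.

No — bags containing vertex a are not connected in the tree.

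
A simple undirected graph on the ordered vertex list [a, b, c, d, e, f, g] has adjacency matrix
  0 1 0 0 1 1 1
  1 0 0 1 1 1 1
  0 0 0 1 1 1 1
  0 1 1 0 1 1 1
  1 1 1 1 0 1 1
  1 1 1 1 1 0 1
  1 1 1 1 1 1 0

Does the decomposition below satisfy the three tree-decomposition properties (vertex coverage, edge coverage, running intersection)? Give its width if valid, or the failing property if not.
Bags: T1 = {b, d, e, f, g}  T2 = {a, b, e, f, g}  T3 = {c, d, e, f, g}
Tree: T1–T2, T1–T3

Every vertex of G appears in some bag (union = {a, b, c, d, e, f, g}); every edge is covered by a bag; and for each vertex v the set of bags containing v is connected in the bag tree. The decomposition is therefore valid. The largest bag has 5 vertices, so the width is 4.

Yes; width 4.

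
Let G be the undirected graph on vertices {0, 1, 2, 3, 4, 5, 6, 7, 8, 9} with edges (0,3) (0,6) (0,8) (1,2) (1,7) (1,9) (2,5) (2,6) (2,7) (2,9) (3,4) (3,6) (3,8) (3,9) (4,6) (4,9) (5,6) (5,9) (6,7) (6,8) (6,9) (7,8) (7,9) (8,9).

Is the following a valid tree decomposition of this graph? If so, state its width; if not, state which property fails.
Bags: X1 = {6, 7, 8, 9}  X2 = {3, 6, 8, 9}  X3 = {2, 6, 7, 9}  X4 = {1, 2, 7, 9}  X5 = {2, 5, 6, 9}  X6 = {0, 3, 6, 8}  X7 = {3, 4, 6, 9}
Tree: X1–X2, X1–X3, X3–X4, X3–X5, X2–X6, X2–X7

Yes; width 3.

Vertex coverage: the bags together contain {0, 1, 2, 3, 4, 5, 6, 7, 8, 9}, the full vertex set. Edge coverage: each edge of G has both endpoints in at least one bag. Running intersection: for every vertex, the bags containing it form a connected subtree. All three properties hold, so this is a valid tree decomposition of width max|bag| − 1 = 3, and hence tw(G) ≤ 3.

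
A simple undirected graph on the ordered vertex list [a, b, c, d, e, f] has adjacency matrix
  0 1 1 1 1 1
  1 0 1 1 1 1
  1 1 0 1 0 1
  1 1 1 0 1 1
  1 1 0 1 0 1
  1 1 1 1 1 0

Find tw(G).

4

A width-4 tree decomposition is:
Bags: B1 = {a, b, d, e, f}  B2 = {a, b, c, d, f}
Tree: B1–B2
Each bag holds 5 vertices, so the decomposition has width 4, which upper-bounds the treewidth. On the other hand G contains the 5-clique {a, b, d, e, f}. A clique must lie in a single bag of any decomposition, so no decomposition can have width below 4. Hence tw(G) = 4 exactly.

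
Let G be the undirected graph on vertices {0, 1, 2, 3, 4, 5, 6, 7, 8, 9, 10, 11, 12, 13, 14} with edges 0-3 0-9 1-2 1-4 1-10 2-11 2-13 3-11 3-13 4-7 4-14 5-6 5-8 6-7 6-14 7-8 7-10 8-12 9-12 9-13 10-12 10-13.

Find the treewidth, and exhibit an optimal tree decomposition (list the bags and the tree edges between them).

Treewidth 3.
One such decomposition:
Bags: B1 = {0, 3, 9, 11}  B2 = {3, 9, 11, 13}  B3 = {2, 9, 11, 13}  B4 = {2, 9, 12, 13}  B5 = {2, 10, 12, 13}  B6 = {1, 2, 10, 12}  B7 = {1, 8, 10, 12}  B8 = {1, 7, 8, 10}  B9 = {1, 4, 7, 8}  B10 = {4, 5, 7, 8}  B11 = {4, 5, 6, 7}  B12 = {4, 5, 6, 14}
Tree: B1–B2, B2–B3, B3–B4, B4–B5, B5–B6, B6–B7, B7–B8, B8–B9, B9–B10, B10–B11, B11–B12

The largest bag has 4 vertices, giving width 3; this decomposition certifies tw(G) ≤ 3. For the lower bound: the 4 vertex sets {0,3,11}, {9}, {13}, {1,2,10,12} are disjoint, each induces a connected subgraph, and every pair is joined by at least one edge of G. Contracting each set to a single vertex therefore yields K_{4} as a minor, and since treewidth is minor-monotone, tw(G) ≥ tw(K_{4}) = 3. Combining the bounds, tw(G) = 3.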